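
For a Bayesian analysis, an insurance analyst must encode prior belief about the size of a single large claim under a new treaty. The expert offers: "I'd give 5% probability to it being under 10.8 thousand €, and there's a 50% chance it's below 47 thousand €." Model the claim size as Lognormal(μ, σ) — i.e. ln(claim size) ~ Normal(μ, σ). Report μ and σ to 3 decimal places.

μ ≈ 3.850, σ ≈ 0.894

If T ~ Lognormal(μ,σ) then ln T ~ Normal(μ,σ), so the p-quantile of ln T is μ + z_p·σ.
ln(10.8) = 2.38 and ln(47) = 3.85; z_{0.05} = -1.645, z_{0.5} = 0.
σ = (3.85 − 2.38)/(0 − (-1.645)) = 0.894.
μ = 2.38 − (-1.645)·0.894 = 3.850.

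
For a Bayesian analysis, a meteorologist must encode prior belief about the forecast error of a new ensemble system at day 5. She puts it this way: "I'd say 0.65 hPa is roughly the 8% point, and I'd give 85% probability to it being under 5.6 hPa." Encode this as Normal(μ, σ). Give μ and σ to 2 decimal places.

The p-quantile of Normal(μ,σ) is μ + z_p·σ, with z_{0.08} = -1.405 and z_{0.85} = 1.036.
Eliminate σ: μ = (z₂·x₁ − z₁·x₂)/(z₂ − z₁) = (1.036·0.65 − (-1.405)·5.6)/2.442 = 3.50.
Then σ = (x₂ − x₁)/(z₂ − z₁) = (5.6 − 0.65)/2.442 = 2.03.

μ = 3.50, σ = 2.03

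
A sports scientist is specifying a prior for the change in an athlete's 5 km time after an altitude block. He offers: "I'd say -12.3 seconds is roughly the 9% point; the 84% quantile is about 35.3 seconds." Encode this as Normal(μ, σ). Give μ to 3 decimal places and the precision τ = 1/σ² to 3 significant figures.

The p-quantile of Normal(μ,σ) is μ + z_p·σ, with z_{0.09} = -1.341 and z_{0.84} = 0.9945.
Eliminate σ: μ = (z₂·x₁ − z₁·x₂)/(z₂ − z₁) = (0.9945·-12.3 − (-1.341)·35.3)/2.335 = 15.029.
Then σ = (x₂ − x₁)/(z₂ − z₁) = (35.3 − -12.3)/2.335 = 20.384.
Precision τ = 1/σ² = 1/20.38² = 0.00241.

μ = 15.029, τ = 0.00241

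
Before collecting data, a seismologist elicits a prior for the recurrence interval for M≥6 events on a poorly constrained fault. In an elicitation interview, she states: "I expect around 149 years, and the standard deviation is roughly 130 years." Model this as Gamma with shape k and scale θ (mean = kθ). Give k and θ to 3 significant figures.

k ≈ 1.31, θ ≈ 113

For Gamma(k, scale θ): mean = kθ, variance = kθ², so CV = 1/√k.
CV = SD/mean = 130/149 = 0.8725, hence k = 1/CV² = 1.31.
Then θ = mean/k = 149/1.31 = 113.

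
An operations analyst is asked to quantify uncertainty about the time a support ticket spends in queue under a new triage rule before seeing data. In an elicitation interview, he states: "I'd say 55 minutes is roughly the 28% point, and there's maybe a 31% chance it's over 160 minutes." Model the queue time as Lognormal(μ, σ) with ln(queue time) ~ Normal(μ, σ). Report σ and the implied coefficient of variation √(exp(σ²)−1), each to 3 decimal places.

σ ≈ 0.990, CV ≈ 1.290

If T ~ Lognormal(μ,σ) then ln T ~ Normal(μ,σ), so the p-quantile of ln T is μ + z_p·σ.
ln(55) = 4.007 and ln(160) = 5.075; z_{0.28} = -0.5828, z_{0.69} = 0.4959.
σ = (5.075 − 4.007)/(0.4959 − (-0.5828)) = 0.990.
μ = 4.007 − (-0.5828)·0.990 = 4.584.
CV = √(exp(σ²)−1) = √(exp(0.9800)−1) = 1.290.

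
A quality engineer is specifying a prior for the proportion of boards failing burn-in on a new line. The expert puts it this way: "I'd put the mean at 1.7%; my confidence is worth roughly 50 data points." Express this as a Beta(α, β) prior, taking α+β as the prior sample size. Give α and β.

α = 0.85, β = 49.15

Under the effective-sample-size interpretation, Beta(α, β) has prior mean α/(α+β) and prior sample size α+β.
So α+β = 50 and α/(α+β) = 0.017, giving α = 0.017·50 = 0.85 and β = 50 − 0.85 = 49.15.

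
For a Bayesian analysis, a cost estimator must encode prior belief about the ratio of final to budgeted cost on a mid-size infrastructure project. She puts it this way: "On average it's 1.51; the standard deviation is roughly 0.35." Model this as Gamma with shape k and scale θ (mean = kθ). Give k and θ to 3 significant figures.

k ≈ 18.6, θ ≈ 0.0811

For Gamma(k, scale θ): mean = kθ, variance = kθ², so CV = 1/√k.
CV = SD/mean = 0.35/1.51 = 0.2318, hence k = 1/CV² = 18.6.
Then θ = mean/k = 1.51/18.6 = 0.0811.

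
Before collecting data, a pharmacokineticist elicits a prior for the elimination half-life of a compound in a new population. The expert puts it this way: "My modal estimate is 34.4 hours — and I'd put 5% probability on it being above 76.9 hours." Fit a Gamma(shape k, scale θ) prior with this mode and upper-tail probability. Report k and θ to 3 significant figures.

Gamma(k,θ) with k>1 has mode (k−1)θ, so θ = 34.4/(k−1).
Need P(X < 76.9) = 0.95 with θ tied to k this way. Start at k = 2, θ = 34.4: P(X<76.9) ≈ 0.654.
Too low — raise k to concentrate. Iterating converges to k ≈ 5.25.
Then θ = 34.4/(5.25−1) ≈ 8.1.

k ≈ 5.25, θ ≈ 8.1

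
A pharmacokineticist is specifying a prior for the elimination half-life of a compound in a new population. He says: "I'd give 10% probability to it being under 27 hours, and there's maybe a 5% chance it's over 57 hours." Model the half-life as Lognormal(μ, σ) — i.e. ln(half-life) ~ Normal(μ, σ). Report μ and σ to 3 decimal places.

μ ≈ 3.623, σ ≈ 0.255

If T ~ Lognormal(μ,σ) then ln T ~ Normal(μ,σ), so the p-quantile of ln T is μ + z_p·σ.
ln(27) = 3.296 and ln(57) = 4.043; z_{0.1} = -1.282, z_{0.95} = 1.645.
σ = (4.043 − 3.296)/(1.645 − (-1.282)) = 0.255.
μ = 3.296 − (-1.282)·0.255 = 3.623.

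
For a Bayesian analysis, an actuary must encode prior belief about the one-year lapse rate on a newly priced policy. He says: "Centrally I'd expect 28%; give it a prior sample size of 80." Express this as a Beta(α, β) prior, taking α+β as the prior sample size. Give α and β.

α = 22.4, β = 57.6

Under the effective-sample-size interpretation, Beta(α, β) has prior mean α/(α+β) and prior sample size α+β.
So α+β = 80 and α/(α+β) = 0.28, giving α = 0.28·80 = 22.4 and β = 80 − 22.4 = 57.6.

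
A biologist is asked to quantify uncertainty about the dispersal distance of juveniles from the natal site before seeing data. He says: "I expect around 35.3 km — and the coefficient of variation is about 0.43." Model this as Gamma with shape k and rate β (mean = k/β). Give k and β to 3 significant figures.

k ≈ 5.41, β ≈ 0.153

For Gamma(k, rate β): mean = k/β, variance = k/β², so CV = 1/√k.
CV = 0.43, hence k = 1/CV² = 5.41.
Then β = k/mean = 5.41/35.3 = 0.153.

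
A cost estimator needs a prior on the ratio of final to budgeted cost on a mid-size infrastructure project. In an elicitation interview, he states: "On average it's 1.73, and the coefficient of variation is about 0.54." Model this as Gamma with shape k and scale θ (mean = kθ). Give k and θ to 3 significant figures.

For Gamma(k, scale θ): mean = kθ, variance = kθ², so CV = 1/√k.
CV = 0.54, hence k = 1/CV² = 3.43.
Then θ = mean/k = 1.73/3.43 = 0.504.

k ≈ 3.43, θ ≈ 0.504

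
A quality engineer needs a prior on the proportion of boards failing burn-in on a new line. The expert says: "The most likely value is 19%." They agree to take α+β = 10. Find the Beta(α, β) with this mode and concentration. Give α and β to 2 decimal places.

For α,β > 1 the Beta mode is (α−1)/(α+β−2). With α+β = 10, the mode is (α−1)/8.
Set (α−1)/8 = 0.19 → α = 1 + 0.19·8 = 2.52.
β = 10 − α = 7.48.

α = 2.52, β = 7.48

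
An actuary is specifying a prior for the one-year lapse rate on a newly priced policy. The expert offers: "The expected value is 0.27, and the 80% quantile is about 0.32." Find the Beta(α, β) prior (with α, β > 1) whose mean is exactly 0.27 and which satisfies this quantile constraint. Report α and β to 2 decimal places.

α ≈ 14.54, β ≈ 39.30

With mean 0.27 fixed, write α = 0.27s, β = 0.73s where s = α+β.
Need P(θ < 0.32) = 0.8 under Beta(0.27s, 0.73s). Normal approximation: (q−m)/√(m(1−m)/s) ≈ z_{0.8} = 0.842, so s ≈ 0.27·0.73·(0.842)²/(0.32−0.27)² = 55.8.
At s = 55.8: P(θ<0.32) ≈ 0.804. Adjusting to match 0.8 gives s ≈ 53.84.
So α = 0.27·53.84 ≈ 14.54, β = 0.73·53.84 ≈ 39.30.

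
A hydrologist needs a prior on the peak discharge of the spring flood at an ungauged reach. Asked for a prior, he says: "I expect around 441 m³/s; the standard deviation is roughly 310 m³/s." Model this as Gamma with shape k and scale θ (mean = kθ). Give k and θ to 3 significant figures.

k ≈ 2.02, θ ≈ 218

For Gamma(k, scale θ): mean = kθ, variance = kθ², so CV = 1/√k.
CV = SD/mean = 310/441 = 0.7029, hence k = 1/CV² = 2.02.
Then θ = mean/k = 441/2.02 = 218.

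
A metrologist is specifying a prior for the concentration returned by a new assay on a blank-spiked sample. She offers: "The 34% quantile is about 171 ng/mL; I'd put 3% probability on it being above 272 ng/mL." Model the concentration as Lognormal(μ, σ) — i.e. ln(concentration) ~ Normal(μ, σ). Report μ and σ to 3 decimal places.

If T ~ Lognormal(μ,σ) then ln T ~ Normal(μ,σ), so the p-quantile of ln T is μ + z_p·σ.
ln(171) = 5.142 and ln(272) = 5.606; z_{0.34} = -0.4125, z_{0.97} = 1.881.
σ = (5.606 − 5.142)/(1.881 − (-0.4125)) = 0.202.
μ = 5.142 − (-0.4125)·0.202 = 5.225.

μ ≈ 5.225, σ ≈ 0.202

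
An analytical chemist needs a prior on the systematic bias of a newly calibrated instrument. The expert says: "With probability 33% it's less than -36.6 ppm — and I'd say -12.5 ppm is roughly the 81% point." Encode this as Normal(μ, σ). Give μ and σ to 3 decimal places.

The p-quantile of Normal(μ,σ) is μ + z_p·σ, with z_{0.33} = -0.4399 and z_{0.81} = 0.8779.
Eliminate σ: μ = (z₂·x₁ − z₁·x₂)/(z₂ − z₁) = (0.8779·-36.6 − (-0.4399)·-12.5)/1.318 = -28.555.
Then σ = (x₂ − x₁)/(z₂ − z₁) = (-12.5 − -36.6)/1.318 = 18.288.

μ = -28.555, σ = 18.288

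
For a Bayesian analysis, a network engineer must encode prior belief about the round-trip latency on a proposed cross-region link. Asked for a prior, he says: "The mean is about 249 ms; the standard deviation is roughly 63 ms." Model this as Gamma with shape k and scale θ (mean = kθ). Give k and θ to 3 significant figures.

For Gamma(k, scale θ): mean = kθ, variance = kθ², so CV = 1/√k.
CV = SD/mean = 63/249 = 0.253, hence k = 1/CV² = 15.6.
Then θ = mean/k = 249/15.6 = 15.9.

k ≈ 15.6, θ ≈ 15.9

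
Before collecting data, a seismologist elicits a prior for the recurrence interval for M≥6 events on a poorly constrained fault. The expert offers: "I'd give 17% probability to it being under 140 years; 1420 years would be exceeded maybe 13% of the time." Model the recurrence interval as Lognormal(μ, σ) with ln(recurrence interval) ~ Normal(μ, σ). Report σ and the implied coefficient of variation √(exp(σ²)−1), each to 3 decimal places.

If T ~ Lognormal(μ,σ) then ln T ~ Normal(μ,σ), so the p-quantile of ln T is μ + z_p·σ.
ln(140) = 4.942 and ln(1420) = 7.258; z_{0.17} = -0.9542, z_{0.87} = 1.126.
σ = (7.258 − 4.942)/(1.126 − (-0.9542)) = 1.114.
μ = 4.942 − (-0.9542)·1.114 = 6.004.
CV = √(exp(σ²)−1) = √(exp(1.2400)−1) = 1.567.

σ ≈ 1.114, CV ≈ 1.567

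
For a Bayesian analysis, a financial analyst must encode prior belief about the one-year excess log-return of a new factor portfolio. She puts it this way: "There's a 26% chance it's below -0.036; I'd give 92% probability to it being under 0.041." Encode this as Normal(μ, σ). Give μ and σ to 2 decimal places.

μ = -0.01, σ = 0.04

For Normal(μ,σ), the p-quantile is μ + z_p·σ. Here z_{0.26} = -0.6433, z_{0.92} = 1.405.
So -0.036 = μ − 0.6433σ and 0.041 = μ + 1.405σ.
Subtracting: σ = (0.041 − -0.036)/(1.405 − (-0.6433)) = 0.04.
Then μ = -0.036 − (-0.6433)·0.04 = -0.01.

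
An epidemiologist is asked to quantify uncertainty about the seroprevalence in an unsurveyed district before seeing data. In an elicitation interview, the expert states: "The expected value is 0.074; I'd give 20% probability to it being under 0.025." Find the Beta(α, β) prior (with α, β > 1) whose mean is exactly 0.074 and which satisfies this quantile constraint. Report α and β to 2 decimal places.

With mean 0.074 fixed, write α = 0.074s, β = 0.926s where s = α+β.
Need P(θ < 0.025) = 0.2 under Beta(0.074s, 0.926s). Normal approximation: (q−m)/√(m(1−m)/s) ≈ z_{0.2} = -0.842, so s ≈ 0.074·0.926·(-0.842)²/(0.025−0.074)² = 20.2.
At s = 20.2: P(θ<0.025) ≈ 0.190. Adjusting to match 0.2 gives s ≈ 19.23.
So α = 0.074·19.23 ≈ 1.42, β = 0.926·19.23 ≈ 17.81.

α ≈ 1.42, β ≈ 17.81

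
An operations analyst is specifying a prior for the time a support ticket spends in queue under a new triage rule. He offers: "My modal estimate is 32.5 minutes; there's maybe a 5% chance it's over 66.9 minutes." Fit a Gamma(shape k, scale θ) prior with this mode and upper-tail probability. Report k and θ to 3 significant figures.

k ≈ 6.31, θ ≈ 6.12

Gamma(k,θ) with k>1 has mode (k−1)θ, so θ = 32.5/(k−1).
Need P(X < 66.9) = 0.95 with θ tied to k this way. Start at k = 2, θ = 32.5: P(X<66.9) ≈ 0.610.
Too low — raise k to concentrate. Iterating converges to k ≈ 6.31.
Then θ = 32.5/(6.31−1) ≈ 6.12.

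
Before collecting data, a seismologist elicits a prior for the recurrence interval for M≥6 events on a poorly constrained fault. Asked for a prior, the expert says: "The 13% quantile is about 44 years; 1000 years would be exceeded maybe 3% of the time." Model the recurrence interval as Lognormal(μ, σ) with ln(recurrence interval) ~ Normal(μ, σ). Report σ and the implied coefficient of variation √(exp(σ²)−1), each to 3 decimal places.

If T ~ Lognormal(μ,σ) then ln T ~ Normal(μ,σ), so the p-quantile of ln T is μ + z_p·σ.
ln(44) = 3.784 and ln(1000) = 6.908; z_{0.13} = -1.126, z_{0.97} = 1.881.
σ = (6.908 − 3.784)/(1.881 − (-1.126)) = 1.039.
μ = 3.784 − (-1.126)·1.039 = 4.954.
CV = √(exp(σ²)−1) = √(exp(1.0789)−1) = 1.393.

σ ≈ 1.039, CV ≈ 1.393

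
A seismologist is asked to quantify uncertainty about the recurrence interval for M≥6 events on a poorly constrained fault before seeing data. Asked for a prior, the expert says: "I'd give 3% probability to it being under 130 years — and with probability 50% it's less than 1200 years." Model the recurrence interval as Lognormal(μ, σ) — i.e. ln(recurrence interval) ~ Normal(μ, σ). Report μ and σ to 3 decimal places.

μ ≈ 7.090, σ ≈ 1.182

If T ~ Lognormal(μ,σ) then ln T ~ Normal(μ,σ), so the p-quantile of ln T is μ + z_p·σ.
ln(130) = 4.868 and ln(1200) = 7.09; z_{0.03} = -1.881, z_{0.5} = 0.
σ = (7.09 − 4.868)/(0 − (-1.881)) = 1.182.
μ = 4.868 − (-1.881)·1.182 = 7.090.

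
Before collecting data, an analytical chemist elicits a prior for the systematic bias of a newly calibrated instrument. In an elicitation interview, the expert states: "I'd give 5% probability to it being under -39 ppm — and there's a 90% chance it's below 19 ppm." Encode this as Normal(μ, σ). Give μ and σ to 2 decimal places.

μ = -6.40, σ = 19.82

For Normal(μ,σ), the p-quantile is μ + z_p·σ. Here z_{0.05} = -1.645, z_{0.9} = 1.282.
So -39 = μ − 1.645σ and 19 = μ + 1.282σ.
Subtracting: σ = (19 − -39)/(1.282 − (-1.645)) = 19.82.
Then μ = -39 − (-1.645)·19.82 = -6.40.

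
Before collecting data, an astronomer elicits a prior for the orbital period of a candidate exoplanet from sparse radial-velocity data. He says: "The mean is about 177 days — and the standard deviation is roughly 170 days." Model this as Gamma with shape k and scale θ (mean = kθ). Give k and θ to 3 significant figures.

For Gamma(k, scale θ): mean = kθ, variance = kθ², so CV = 1/√k.
CV = SD/mean = 170/177 = 0.9605, hence k = 1/CV² = 1.08.
Then θ = mean/k = 177/1.08 = 163.

k ≈ 1.08, θ ≈ 163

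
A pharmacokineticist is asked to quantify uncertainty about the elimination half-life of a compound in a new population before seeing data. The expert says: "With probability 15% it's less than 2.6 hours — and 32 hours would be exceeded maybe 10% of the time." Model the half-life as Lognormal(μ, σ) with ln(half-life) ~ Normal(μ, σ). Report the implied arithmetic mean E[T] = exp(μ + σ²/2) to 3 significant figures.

E[T] ≈ 14.4 hours

If T ~ Lognormal(μ,σ) then ln T ~ Normal(μ,σ), so the p-quantile of ln T is μ + z_p·σ.
ln(2.6) = 0.9555 and ln(32) = 3.466; z_{0.15} = -1.036, z_{0.9} = 1.282.
σ = (3.466 − 0.9555)/(1.282 − (-1.036)) = 1.083.
μ = 0.9555 − (-1.036)·1.083 = 2.078.
E[T] = exp(μ + σ²/2) = exp(2.078 + 0.5864) = 14.4 hours.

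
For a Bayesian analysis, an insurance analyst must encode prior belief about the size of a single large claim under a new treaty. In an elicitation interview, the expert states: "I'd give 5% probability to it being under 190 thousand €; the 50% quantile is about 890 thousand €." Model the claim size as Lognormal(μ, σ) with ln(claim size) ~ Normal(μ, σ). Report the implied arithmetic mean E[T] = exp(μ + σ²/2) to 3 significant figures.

E[T] ≈ 1380 thousand €

If T ~ Lognormal(μ,σ) then ln T ~ Normal(μ,σ), so the p-quantile of ln T is μ + z_p·σ.
ln(190) = 5.247 and ln(890) = 6.791; z_{0.05} = -1.645, z_{0.5} = 0.
σ = (6.791 − 5.247)/(0 − (-1.645)) = 0.939.
μ = 5.247 − (-1.645)·0.939 = 6.791.
E[T] = exp(μ + σ²/2) = exp(6.791 + 0.4407) = 1380 thousand €.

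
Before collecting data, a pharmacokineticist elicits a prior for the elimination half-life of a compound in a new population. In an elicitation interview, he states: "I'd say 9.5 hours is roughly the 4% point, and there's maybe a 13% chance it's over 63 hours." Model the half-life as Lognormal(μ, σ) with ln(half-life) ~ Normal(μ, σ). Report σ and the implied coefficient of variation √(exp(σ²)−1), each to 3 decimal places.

If T ~ Lognormal(μ,σ) then ln T ~ Normal(μ,σ), so the p-quantile of ln T is μ + z_p·σ.
ln(9.5) = 2.251 and ln(63) = 4.143; z_{0.04} = -1.751, z_{0.87} = 1.126.
σ = (4.143 − 2.251)/(1.126 − (-1.751)) = 0.658.
μ = 2.251 − (-1.751)·0.658 = 3.402.
CV = √(exp(σ²)−1) = √(exp(0.4324)−1) = 0.735.

σ ≈ 0.658, CV ≈ 0.735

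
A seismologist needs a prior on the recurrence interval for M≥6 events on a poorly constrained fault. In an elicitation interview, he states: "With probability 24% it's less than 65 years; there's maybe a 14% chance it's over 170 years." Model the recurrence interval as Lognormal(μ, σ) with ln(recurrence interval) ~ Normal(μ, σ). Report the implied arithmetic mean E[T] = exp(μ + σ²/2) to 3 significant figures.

If T ~ Lognormal(μ,σ) then ln T ~ Normal(μ,σ), so the p-quantile of ln T is μ + z_p·σ.
ln(65) = 4.174 and ln(170) = 5.136; z_{0.24} = -0.7063, z_{0.86} = 1.08.
σ = (5.136 − 4.174)/(1.08 − (-0.7063)) = 0.538.
μ = 4.174 − (-0.7063)·0.538 = 4.554.
E[T] = exp(μ + σ²/2) = exp(4.554 + 0.1448) = 110 years.

E[T] ≈ 110 years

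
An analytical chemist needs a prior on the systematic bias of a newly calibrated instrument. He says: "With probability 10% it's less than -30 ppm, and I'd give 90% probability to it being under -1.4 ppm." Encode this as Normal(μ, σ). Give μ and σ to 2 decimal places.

For Normal(μ,σ), the p-quantile is μ + z_p·σ. Here z_{0.1} = -1.282, z_{0.9} = 1.282.
So -30 = μ − 1.282σ and -1.4 = μ + 1.282σ.
Subtracting: σ = (-1.4 − -30)/(1.282 − (-1.282)) = 11.16.
Then μ = -30 − (-1.282)·11.16 = -15.70.

μ = -15.70, σ = 11.16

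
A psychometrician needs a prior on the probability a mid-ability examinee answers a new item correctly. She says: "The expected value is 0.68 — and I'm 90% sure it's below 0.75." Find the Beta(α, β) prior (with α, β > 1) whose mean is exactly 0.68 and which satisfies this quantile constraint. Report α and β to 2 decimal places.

α ≈ 47.70, β ≈ 22.45

With mean 0.68 fixed, write α = 0.68s, β = 0.32s where s = α+β.
Need P(θ < 0.75) = 0.9 under Beta(0.68s, 0.32s). Normal approximation: (q−m)/√(m(1−m)/s) ≈ z_{0.9} = 1.28, so s ≈ 0.68·0.32·(1.28)²/(0.75−0.68)² = 72.9.
At s = 72.9: P(θ<0.75) ≈ 0.905. Adjusting to match 0.9 gives s ≈ 70.15.
So α = 0.68·70.15 ≈ 47.70, β = 0.32·70.15 ≈ 22.45.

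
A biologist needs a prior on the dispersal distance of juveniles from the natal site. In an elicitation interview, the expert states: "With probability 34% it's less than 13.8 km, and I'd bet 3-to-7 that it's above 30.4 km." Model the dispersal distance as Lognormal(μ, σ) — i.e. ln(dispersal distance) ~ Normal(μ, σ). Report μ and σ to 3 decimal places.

If T ~ Lognormal(μ,σ) then ln T ~ Normal(μ,σ), so the p-quantile of ln T is μ + z_p·σ.
ln(13.8) = 2.625 and ln(30.4) = 3.414; z_{0.34} = -0.4125, z_{0.7} = 0.5244.
σ = (3.414 − 2.625)/(0.5244 − (-0.4125)) = 0.843.
μ = 2.625 − (-0.4125)·0.843 = 2.972.

μ ≈ 2.972, σ ≈ 0.843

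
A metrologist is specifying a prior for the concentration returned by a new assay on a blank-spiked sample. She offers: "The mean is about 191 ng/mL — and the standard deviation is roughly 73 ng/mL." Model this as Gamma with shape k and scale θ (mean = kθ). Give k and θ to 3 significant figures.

k ≈ 6.85, θ ≈ 27.9

For Gamma(k, scale θ): mean = kθ, variance = kθ², so CV = 1/√k.
CV = SD/mean = 73/191 = 0.3822, hence k = 1/CV² = 6.85.
Then θ = mean/k = 191/6.85 = 27.9.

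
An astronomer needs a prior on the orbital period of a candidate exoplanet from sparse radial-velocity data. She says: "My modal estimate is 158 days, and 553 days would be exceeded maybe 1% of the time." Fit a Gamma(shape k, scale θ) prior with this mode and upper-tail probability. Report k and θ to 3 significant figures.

k ≈ 3.76, θ ≈ 57.2

Gamma(k,θ) with k>1 has mode (k−1)θ, so θ = 158/(k−1).
Need P(X < 553) = 0.99 with θ tied to k this way. Start at k = 2, θ = 158: P(X<553) ≈ 0.864.
Too low — raise k to concentrate. Iterating converges to k ≈ 3.76.
Then θ = 158/(3.76−1) ≈ 57.2.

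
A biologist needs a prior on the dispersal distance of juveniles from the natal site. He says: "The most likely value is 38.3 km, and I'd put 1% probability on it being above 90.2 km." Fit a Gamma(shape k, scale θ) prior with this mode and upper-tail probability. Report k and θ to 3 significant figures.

Gamma(k,θ) with k>1 has mode (k−1)θ, so θ = 38.3/(k−1).
Need P(X < 90.2) = 0.99 with θ tied to k this way. Start at k = 2, θ = 38.3: P(X<90.2) ≈ 0.682.
Too low — raise k to concentrate. Iterating converges to k ≈ 7.48.
Then θ = 38.3/(7.48−1) ≈ 5.91.

k ≈ 7.48, θ ≈ 5.91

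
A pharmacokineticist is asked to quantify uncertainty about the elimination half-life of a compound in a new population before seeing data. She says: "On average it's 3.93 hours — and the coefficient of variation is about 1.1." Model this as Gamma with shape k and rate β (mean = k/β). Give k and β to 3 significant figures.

k ≈ 0.826, β ≈ 0.21

For Gamma(k, rate β): mean = k/β, variance = k/β², so CV = 1/√k.
CV = 1.1, hence k = 1/CV² = 0.826.
Then β = k/mean = 0.826/3.93 = 0.21.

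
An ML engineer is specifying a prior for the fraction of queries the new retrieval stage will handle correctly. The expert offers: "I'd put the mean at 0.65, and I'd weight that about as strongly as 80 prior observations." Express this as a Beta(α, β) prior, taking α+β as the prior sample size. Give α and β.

Under the effective-sample-size interpretation, Beta(α, β) has prior mean α/(α+β) and prior sample size α+β.
So α+β = 80 and α/(α+β) = 0.65, giving α = 0.65·80 = 52 and β = 80 − 52 = 28.

α = 52, β = 28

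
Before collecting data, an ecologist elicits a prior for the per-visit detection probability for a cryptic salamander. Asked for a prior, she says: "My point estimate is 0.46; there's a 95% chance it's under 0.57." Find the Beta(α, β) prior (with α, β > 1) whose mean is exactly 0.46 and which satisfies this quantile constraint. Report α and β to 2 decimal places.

With mean 0.46 fixed, write α = 0.46s, β = 0.54s where s = α+β.
Need P(θ < 0.57) = 0.95 under Beta(0.46s, 0.54s). Normal approximation: (q−m)/√(m(1−m)/s) ≈ z_{0.95} = 1.64, so s ≈ 0.46·0.54·(1.64)²/(0.57−0.46)² = 55.5.
At s = 55.5: P(θ<0.57) ≈ 0.950. Adjusting to match 0.95 gives s ≈ 55.51.
So α = 0.46·55.51 ≈ 25.54, β = 0.54·55.51 ≈ 29.98.

α ≈ 25.54, β ≈ 29.98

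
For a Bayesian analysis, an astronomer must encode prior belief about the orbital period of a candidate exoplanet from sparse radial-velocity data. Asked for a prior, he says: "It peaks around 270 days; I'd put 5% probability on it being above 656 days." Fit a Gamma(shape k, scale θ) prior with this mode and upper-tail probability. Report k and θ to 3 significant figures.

Gamma(k,θ) with k>1 has mode (k−1)θ, so θ = 270/(k−1).
Need P(X < 656) = 0.95 with θ tied to k this way. Start at k = 2, θ = 270: P(X<656) ≈ 0.698.
Too low — raise k to concentrate. Iterating converges to k ≈ 4.46.
Then θ = 270/(4.46−1) ≈ 78.1.

k ≈ 4.46, θ ≈ 78.1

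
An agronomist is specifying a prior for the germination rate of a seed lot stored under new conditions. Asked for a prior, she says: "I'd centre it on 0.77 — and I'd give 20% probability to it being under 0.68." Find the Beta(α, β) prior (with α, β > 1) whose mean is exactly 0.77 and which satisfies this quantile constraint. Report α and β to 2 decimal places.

With mean 0.77 fixed, write α = 0.77s, β = 0.23s where s = α+β.
Need P(θ < 0.68) = 0.2 under Beta(0.77s, 0.23s). Normal approximation: (q−m)/√(m(1−m)/s) ≈ z_{0.2} = -0.842, so s ≈ 0.77·0.23·(-0.842)²/(0.68−0.77)² = 15.5.
At s = 15.5: P(θ<0.68) ≈ 0.190. Adjusting to match 0.2 gives s ≈ 13.91.
So α = 0.77·13.91 ≈ 10.71, β = 0.23·13.91 ≈ 3.20.

α ≈ 10.71, β ≈ 3.20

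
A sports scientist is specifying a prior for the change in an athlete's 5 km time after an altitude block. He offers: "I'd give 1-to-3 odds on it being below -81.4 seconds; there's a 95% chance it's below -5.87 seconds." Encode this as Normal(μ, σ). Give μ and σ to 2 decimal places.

μ = -59.44, σ = 32.57

For Normal(μ,σ), the p-quantile is μ + z_p·σ. Here z_{0.25} = -0.6745, z_{0.95} = 1.645.
So -81.4 = μ − 0.6745σ and -5.87 = μ + 1.645σ.
Subtracting: σ = (-5.87 − -81.4)/(1.645 − (-0.6745)) = 32.57.
Then μ = -81.4 − (-0.6745)·32.57 = -59.44.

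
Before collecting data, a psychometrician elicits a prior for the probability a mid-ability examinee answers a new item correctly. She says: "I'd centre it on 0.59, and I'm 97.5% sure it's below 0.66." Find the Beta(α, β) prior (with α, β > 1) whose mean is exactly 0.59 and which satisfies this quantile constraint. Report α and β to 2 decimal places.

With mean 0.59 fixed, write α = 0.59s, β = 0.41s where s = α+β.
Need P(θ < 0.66) = 0.975 under Beta(0.59s, 0.41s). Normal approximation: (q−m)/√(m(1−m)/s) ≈ z_{0.975} = 1.96, so s ≈ 0.59·0.41·(1.96)²/(0.66−0.59)² = 189.6.
At s = 189.6: P(θ<0.66) ≈ 0.977. Adjusting to match 0.975 gives s ≈ 183.25.
So α = 0.59·183.25 ≈ 108.12, β = 0.41·183.25 ≈ 75.13.

α ≈ 108.12, β ≈ 75.13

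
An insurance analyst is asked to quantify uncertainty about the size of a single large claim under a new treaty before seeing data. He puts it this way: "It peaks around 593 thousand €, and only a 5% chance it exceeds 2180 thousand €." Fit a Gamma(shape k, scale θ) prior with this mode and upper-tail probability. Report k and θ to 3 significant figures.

Gamma(k,θ) with k>1 has mode (k−1)θ, so θ = 593/(k−1).
Need P(X < 2180) = 0.95 with θ tied to k this way. Start at k = 2, θ = 593: P(X<2180) ≈ 0.882.
Too low — raise k to concentrate. Iterating converges to k ≈ 2.51.
Then θ = 593/(2.51−1) ≈ 393.

k ≈ 2.51, θ ≈ 393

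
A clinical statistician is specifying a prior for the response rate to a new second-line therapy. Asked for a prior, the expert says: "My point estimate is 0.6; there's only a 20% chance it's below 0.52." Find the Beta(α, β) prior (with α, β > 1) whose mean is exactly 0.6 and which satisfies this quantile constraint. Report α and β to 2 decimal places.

α ≈ 15.71, β ≈ 10.47

With mean 0.6 fixed, write α = 0.6s, β = 0.4s where s = α+β.
Need P(θ < 0.52) = 0.2 under Beta(0.6s, 0.4s). Normal approximation: (q−m)/√(m(1−m)/s) ≈ z_{0.2} = -0.842, so s ≈ 0.6·0.4·(-0.842)²/(0.52−0.6)² = 26.6.
At s = 26.6: P(θ<0.52) ≈ 0.198. Adjusting to match 0.2 gives s ≈ 26.18.
So α = 0.6·26.18 ≈ 15.71, β = 0.4·26.18 ≈ 10.47.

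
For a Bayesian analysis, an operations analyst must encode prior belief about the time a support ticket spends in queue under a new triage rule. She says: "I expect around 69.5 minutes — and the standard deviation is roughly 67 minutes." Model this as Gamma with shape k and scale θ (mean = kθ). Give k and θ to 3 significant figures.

k ≈ 1.08, θ ≈ 64.6

For Gamma(k, scale θ): mean = kθ, variance = kθ², so CV = 1/√k.
CV = SD/mean = 67/69.5 = 0.964, hence k = 1/CV² = 1.08.
Then θ = mean/k = 69.5/1.08 = 64.6.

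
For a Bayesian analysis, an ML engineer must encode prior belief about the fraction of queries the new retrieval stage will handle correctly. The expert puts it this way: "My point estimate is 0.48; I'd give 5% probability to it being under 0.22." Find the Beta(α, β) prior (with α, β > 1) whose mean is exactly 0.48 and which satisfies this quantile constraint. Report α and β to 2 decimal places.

With mean 0.48 fixed, write α = 0.48s, β = 0.52s where s = α+β.
Need P(θ < 0.22) = 0.05 under Beta(0.48s, 0.52s). Normal approximation: (q−m)/√(m(1−m)/s) ≈ z_{0.05} = -1.64, so s ≈ 0.48·0.52·(-1.64)²/(0.22−0.48)² = 10.0.
At s = 10.0: P(θ<0.22) ≈ 0.040. Adjusting to match 0.05 gives s ≈ 8.83.
So α = 0.48·8.83 ≈ 4.24, β = 0.52·8.83 ≈ 4.59.

α ≈ 4.24, β ≈ 4.59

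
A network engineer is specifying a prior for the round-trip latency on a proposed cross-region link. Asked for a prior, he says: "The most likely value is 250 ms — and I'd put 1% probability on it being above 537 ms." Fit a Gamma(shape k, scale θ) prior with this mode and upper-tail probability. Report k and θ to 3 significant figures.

Gamma(k,θ) with k>1 has mode (k−1)θ, so θ = 250/(k−1).
Need P(X < 537) = 0.99 with θ tied to k this way. Start at k = 2, θ = 250: P(X<537) ≈ 0.633.
Too low — raise k to concentrate. Iterating converges to k ≈ 9.29.
Then θ = 250/(9.29−1) ≈ 30.2.

k ≈ 9.29, θ ≈ 30.2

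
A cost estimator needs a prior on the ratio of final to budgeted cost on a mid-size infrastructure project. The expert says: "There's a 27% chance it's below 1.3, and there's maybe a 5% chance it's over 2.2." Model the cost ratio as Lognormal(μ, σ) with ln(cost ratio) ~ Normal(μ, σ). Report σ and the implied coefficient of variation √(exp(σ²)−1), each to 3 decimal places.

σ ≈ 0.233, CV ≈ 0.236

If T ~ Lognormal(μ,σ) then ln T ~ Normal(μ,σ), so the p-quantile of ln T is μ + z_p·σ.
ln(1.3) = 0.2624 and ln(2.2) = 0.7885; z_{0.27} = -0.6128, z_{0.95} = 1.645.
σ = (0.7885 − 0.2624)/(1.645 − (-0.6128)) = 0.233.
μ = 0.2624 − (-0.6128)·0.233 = 0.405.
CV = √(exp(σ²)−1) = √(exp(0.0543)−1) = 0.236.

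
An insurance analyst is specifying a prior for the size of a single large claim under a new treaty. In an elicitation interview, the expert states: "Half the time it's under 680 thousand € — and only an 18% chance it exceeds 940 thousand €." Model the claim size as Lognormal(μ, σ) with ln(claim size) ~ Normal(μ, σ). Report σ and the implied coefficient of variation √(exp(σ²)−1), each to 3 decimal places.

If T ~ Lognormal(μ,σ) then ln T ~ Normal(μ,σ), so the p-quantile of ln T is μ + z_p·σ.
ln(680) = 6.522 and ln(940) = 6.846; z_{0.5} = 0, z_{0.82} = 0.9154.
σ = (6.846 − 6.522)/(0.9154 − (0)) = 0.354.
μ = 6.522 − (0)·0.354 = 6.522.
CV = √(exp(σ²)−1) = √(exp(0.1251)−1) = 0.365.

σ ≈ 0.354, CV ≈ 0.365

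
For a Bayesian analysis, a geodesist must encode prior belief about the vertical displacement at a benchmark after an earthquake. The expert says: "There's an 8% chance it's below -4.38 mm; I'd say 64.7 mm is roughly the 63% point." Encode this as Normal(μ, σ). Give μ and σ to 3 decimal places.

For Normal(μ,σ), the p-quantile is μ + z_p·σ. Here z_{0.08} = -1.405, z_{0.63} = 0.3319.
So -4.38 = μ − 1.405σ and 64.7 = μ + 0.3319σ.
Subtracting: σ = (64.7 − -4.38)/(0.3319 − (-1.405)) = 39.771.
Then μ = -4.38 − (-1.405)·39.771 = 51.502.

μ = 51.502, σ = 39.771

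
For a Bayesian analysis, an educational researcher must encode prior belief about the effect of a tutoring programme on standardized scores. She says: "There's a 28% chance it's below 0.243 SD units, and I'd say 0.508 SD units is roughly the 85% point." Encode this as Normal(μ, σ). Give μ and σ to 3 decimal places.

The p-quantile of Normal(μ,σ) is μ + z_p·σ, with z_{0.28} = -0.5828 and z_{0.85} = 1.036.
Eliminate σ: μ = (z₂·x₁ − z₁·x₂)/(z₂ − z₁) = (1.036·0.243 − (-0.5828)·0.508)/1.619 = 0.338.
Then σ = (x₂ − x₁)/(z₂ − z₁) = (0.508 − 0.243)/1.619 = 0.164.

μ = 0.338, σ = 0.164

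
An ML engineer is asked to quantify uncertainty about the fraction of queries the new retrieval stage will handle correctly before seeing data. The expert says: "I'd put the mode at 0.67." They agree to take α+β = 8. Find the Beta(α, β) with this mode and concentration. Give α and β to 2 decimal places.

For α,β > 1 the Beta mode is (α−1)/(α+β−2). With α+β = 8, the mode is (α−1)/6.
Set (α−1)/6 = 0.67 → α = 1 + 0.67·6 = 5.02.
β = 8 − α = 2.98.

α = 5.02, β = 2.98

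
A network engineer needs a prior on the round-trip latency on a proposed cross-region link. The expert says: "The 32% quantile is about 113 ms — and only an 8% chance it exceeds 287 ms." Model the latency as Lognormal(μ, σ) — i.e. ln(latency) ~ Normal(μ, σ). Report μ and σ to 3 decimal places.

μ ≈ 4.960, σ ≈ 0.498

If T ~ Lognormal(μ,σ) then ln T ~ Normal(μ,σ), so the p-quantile of ln T is μ + z_p·σ.
ln(113) = 4.727 and ln(287) = 5.659; z_{0.32} = -0.4677, z_{0.92} = 1.405.
σ = (5.659 − 4.727)/(1.405 − (-0.4677)) = 0.498.
μ = 4.727 − (-0.4677)·0.498 = 4.960.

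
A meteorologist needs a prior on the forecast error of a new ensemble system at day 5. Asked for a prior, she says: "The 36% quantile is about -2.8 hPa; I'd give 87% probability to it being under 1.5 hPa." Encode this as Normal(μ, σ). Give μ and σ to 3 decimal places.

μ = -1.762, σ = 2.896

For Normal(μ,σ), the p-quantile is μ + z_p·σ. Here z_{0.36} = -0.3585, z_{0.87} = 1.126.
So -2.8 = μ − 0.3585σ and 1.5 = μ + 1.126σ.
Subtracting: σ = (1.5 − -2.8)/(1.126 − (-0.3585)) = 2.896.
Then μ = -2.8 − (-0.3585)·2.896 = -1.762.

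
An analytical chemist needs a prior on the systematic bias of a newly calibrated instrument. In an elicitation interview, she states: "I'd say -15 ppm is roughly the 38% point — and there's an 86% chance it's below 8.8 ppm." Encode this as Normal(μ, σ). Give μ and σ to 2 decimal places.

The p-quantile of Normal(μ,σ) is μ + z_p·σ, with z_{0.38} = -0.3055 and z_{0.86} = 1.08.
Eliminate σ: μ = (z₂·x₁ − z₁·x₂)/(z₂ − z₁) = (1.08·-15 − (-0.3055)·8.8)/1.386 = -9.75.
Then σ = (x₂ − x₁)/(z₂ − z₁) = (8.8 − -15)/1.386 = 17.17.

μ = -9.75, σ = 17.17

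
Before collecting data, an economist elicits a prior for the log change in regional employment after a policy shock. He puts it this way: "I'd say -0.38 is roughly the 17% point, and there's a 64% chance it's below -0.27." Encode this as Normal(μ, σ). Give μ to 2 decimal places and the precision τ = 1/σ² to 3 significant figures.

For Normal(μ,σ), the p-quantile is μ + z_p·σ. Here z_{0.17} = -0.9542, z_{0.64} = 0.3585.
So -0.38 = μ − 0.9542σ and -0.27 = μ + 0.3585σ.
Subtracting: σ = (-0.27 − -0.38)/(0.3585 − (-0.9542)) = 0.08.
Then μ = -0.38 − (-0.9542)·0.08 = -0.30.
Precision τ = 1/σ² = 1/0.0838² = 142.

μ = -0.30, τ = 142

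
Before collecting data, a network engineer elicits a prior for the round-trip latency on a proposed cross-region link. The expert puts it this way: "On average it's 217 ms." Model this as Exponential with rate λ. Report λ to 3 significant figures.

Exponential mean = 1/λ, so λ = 1/217.0 = 0.00461.

λ ≈ 0.00461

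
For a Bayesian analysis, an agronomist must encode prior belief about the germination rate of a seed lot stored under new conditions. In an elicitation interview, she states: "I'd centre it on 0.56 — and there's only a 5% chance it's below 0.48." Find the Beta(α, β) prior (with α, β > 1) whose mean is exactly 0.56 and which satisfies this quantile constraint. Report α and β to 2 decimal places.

α ≈ 58.81, β ≈ 46.20

With mean 0.56 fixed, write α = 0.56s, β = 0.44s where s = α+β.
Need P(θ < 0.48) = 0.05 under Beta(0.56s, 0.44s). Normal approximation: (q−m)/√(m(1−m)/s) ≈ z_{0.05} = -1.64, so s ≈ 0.56·0.44·(-1.64)²/(0.48−0.56)² = 104.2.
At s = 104.2: P(θ<0.48) ≈ 0.051. Adjusting to match 0.05 gives s ≈ 105.01.
So α = 0.56·105.01 ≈ 58.81, β = 0.44·105.01 ≈ 46.20.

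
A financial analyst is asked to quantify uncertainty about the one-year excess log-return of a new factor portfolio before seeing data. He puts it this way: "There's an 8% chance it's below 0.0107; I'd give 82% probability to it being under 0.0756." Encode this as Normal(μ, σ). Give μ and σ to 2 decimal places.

For Normal(μ,σ), the p-quantile is μ + z_p·σ. Here z_{0.08} = -1.405, z_{0.82} = 0.9154.
So 0.0107 = μ − 1.405σ and 0.0756 = μ + 0.9154σ.
Subtracting: σ = (0.0756 − 0.0107)/(0.9154 − (-1.405)) = 0.03.
Then μ = 0.0107 − (-1.405)·0.03 = 0.05.

μ = 0.05, σ = 0.03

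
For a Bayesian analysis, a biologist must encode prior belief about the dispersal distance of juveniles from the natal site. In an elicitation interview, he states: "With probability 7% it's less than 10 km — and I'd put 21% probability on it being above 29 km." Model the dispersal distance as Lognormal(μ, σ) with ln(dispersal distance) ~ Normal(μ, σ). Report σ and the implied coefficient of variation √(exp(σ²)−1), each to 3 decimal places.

σ ≈ 0.467, CV ≈ 0.493

If T ~ Lognormal(μ,σ) then ln T ~ Normal(μ,σ), so the p-quantile of ln T is μ + z_p·σ.
ln(10) = 2.303 and ln(29) = 3.367; z_{0.07} = -1.476, z_{0.79} = 0.8064.
σ = (3.367 − 2.303)/(0.8064 − (-1.476)) = 0.467.
μ = 2.303 − (-1.476)·0.467 = 2.991.
CV = √(exp(σ²)−1) = √(exp(0.2176)−1) = 0.493.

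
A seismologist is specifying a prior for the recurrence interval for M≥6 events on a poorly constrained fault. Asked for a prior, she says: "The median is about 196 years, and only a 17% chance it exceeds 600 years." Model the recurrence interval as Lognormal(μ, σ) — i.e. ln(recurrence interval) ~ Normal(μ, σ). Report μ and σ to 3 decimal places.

If T ~ Lognormal(μ,σ) then ln T ~ Normal(μ,σ), so the p-quantile of ln T is μ + z_p·σ.
ln(196) = 5.278 and ln(600) = 6.397; z_{0.5} = 0, z_{0.83} = 0.9542.
σ = (6.397 − 5.278)/(0.9542 − (0)) = 1.173.
μ = 5.278 − (0)·1.173 = 5.278.

μ ≈ 5.278, σ ≈ 1.173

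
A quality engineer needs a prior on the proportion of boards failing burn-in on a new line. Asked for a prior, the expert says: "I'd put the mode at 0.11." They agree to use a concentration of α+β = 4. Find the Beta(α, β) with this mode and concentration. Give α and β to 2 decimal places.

α = 1.22, β = 2.78

For α,β > 1 the Beta mode is (α−1)/(α+β−2). With α+β = 4, the mode is (α−1)/2.
Set (α−1)/2 = 0.11 → α = 1 + 0.11·2 = 1.22.
β = 4 − α = 2.78.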